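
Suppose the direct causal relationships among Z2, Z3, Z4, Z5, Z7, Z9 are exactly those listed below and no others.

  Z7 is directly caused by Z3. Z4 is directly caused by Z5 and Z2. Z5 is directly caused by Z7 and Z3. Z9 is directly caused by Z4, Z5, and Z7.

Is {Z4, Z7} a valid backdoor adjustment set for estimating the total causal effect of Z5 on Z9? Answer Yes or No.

Backdoor paths from Z5 to Z9 (paths whose first edge points into Z5):
  P1: Z5 <- Z3 -> Z7 -> Z9
  P2: Z5 <- Z7 -> Z9
Condition 1 (no descendant of Z5 in the set): FAILS — Z4 is a descendant of Z5.
Condition 2 (every backdoor path blocked by {Z4, Z7}):
  P1: blocked at chain node Z7 ∈ conditioning set.
  P2: blocked at fork node Z7 ∈ conditioning set.
{Z4, Z7} does not satisfy the backdoor criterion.

No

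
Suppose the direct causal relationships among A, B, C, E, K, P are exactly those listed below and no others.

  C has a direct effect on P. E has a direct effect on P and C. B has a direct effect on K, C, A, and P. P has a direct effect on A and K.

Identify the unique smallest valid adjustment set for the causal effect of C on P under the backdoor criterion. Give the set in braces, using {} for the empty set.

Variables eligible for adjustment (non-descendants of C, excluding C and P): {B, E}.
Backdoor paths from C to P:
  P1: C <- B -> P
  P2: C <- B -> A <- P
  P3: C <- B -> K <- P
  P4: C <- E -> P
The empty set is not sufficient: P1 (C <- B -> P) has no collider blocking it and no conditioned non-collider, so it is open.
Try {B, E}:
  P1: blocked at fork node B ∈ conditioning set.
  P2: blocked at fork node B ∈ conditioning set.
  P3: blocked at fork node B ∈ conditioning set.
  P4: blocked at fork node E ∈ conditioning set.
{B, E} contains no descendant of C and blocks every backdoor path.
Every element of {B, E} is needed (dropping B leaves P1 open; dropping E leaves P4 open), so no proper subset is valid.
Among all size-2 subsets of the eligible variables, only {B, E} blocks every backdoor path, so it is the unique smallest valid adjustment set.

{B, E}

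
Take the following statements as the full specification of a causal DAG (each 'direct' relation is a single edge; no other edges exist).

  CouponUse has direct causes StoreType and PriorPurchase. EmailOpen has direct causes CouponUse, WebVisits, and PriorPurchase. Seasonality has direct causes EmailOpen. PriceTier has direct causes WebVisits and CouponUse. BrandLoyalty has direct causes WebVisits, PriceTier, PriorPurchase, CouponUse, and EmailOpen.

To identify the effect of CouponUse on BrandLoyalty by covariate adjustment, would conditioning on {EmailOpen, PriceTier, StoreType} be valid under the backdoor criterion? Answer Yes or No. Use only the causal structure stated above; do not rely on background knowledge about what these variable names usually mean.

Backdoor paths from CouponUse to BrandLoyalty (paths whose first edge points into CouponUse):
  P1: CouponUse <- PriorPurchase -> EmailOpen <- WebVisits -> PriceTier -> BrandLoyalty
  P2: CouponUse <- PriorPurchase -> EmailOpen <- WebVisits -> BrandLoyalty
  P3: CouponUse <- PriorPurchase -> EmailOpen -> BrandLoyalty
  P4: CouponUse <- PriorPurchase -> BrandLoyalty
Condition 1 (no descendant of CouponUse in the set): FAILS — EmailOpen and PriceTier are descendants of CouponUse.
Condition 2 (every backdoor path blocked by {EmailOpen, PriceTier, StoreType}):
  P1: blocked at chain node PriceTier ∈ conditioning set.
  P2: open — collider(s) EmailOpen are conditioned on (or have a conditioned descendant) and no non-collider on the path is in the set.
  P3: blocked at chain node EmailOpen ∈ conditioning set.
  P4: open — no interior node is in the conditioning set.
{EmailOpen, PriceTier, StoreType} does not satisfy the backdoor criterion.

No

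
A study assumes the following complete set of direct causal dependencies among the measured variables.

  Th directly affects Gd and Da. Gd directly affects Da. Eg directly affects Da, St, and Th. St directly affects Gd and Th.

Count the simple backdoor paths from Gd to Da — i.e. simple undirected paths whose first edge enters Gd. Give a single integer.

A backdoor path from Gd to Da is any simple undirected path whose first edge points into Gd (i.e. leaves Gd via a parent).
Parents of Gd: {St, Th}.
Enumerating:
  P1: Gd <- St <- Eg -> Th -> Da
  P2: Gd <- St <- Eg -> Da
  P3: Gd <- St -> Th <- Eg -> Da
  P4: Gd <- St -> Th -> Da
  P5: Gd <- Th <- Eg -> Da
  P6: Gd <- Th <- St <- Eg -> Da
  P7: Gd <- Th -> Da
That exhausts the simple backdoor paths. Count: 7.

7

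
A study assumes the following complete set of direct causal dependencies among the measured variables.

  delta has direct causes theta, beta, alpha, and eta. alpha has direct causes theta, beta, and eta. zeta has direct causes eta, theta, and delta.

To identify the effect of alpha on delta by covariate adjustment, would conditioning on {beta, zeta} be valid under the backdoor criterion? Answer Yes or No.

Backdoor paths from alpha to delta (paths whose first edge points into alpha):
  P1: alpha <- eta -> delta
  P2: alpha <- eta -> zeta <- theta -> delta
  P3: alpha <- eta -> zeta <- delta
  P4: alpha <- theta -> delta
  P5: alpha <- theta -> zeta <- eta -> delta
  P6: alpha <- theta -> zeta <- delta
  P7: alpha <- beta -> delta
Condition 1 (no descendant of alpha in the set): FAILS — zeta is a descendant of alpha.
Condition 2 (every backdoor path blocked by {beta, zeta}):
  P1: open — no interior node is in the conditioning set.
  P2: open — collider(s) zeta are conditioned on (or have a conditioned descendant) and no non-collider on the path is in the set.
  P3: open — collider(s) zeta are conditioned on (or have a conditioned descendant) and no non-collider on the path is in the set.
  P4: open — no interior node is in the conditioning set.
  P5: open — collider(s) zeta are conditioned on (or have a conditioned descendant) and no non-collider on the path is in the set.
  P6: open — collider(s) zeta are conditioned on (or have a conditioned descendant) and no non-collider on the path is in the set.
  P7: blocked at fork node beta ∈ conditioning set.
{beta, zeta} does not satisfy the backdoor criterion.

No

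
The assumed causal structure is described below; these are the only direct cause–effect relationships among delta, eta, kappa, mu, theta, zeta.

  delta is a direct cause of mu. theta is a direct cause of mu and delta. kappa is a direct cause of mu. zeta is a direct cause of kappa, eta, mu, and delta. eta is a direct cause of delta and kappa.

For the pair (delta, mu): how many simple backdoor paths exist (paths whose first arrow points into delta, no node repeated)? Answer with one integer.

A backdoor path from delta to mu is any simple undirected path whose first edge points into delta (i.e. leaves delta via a parent).
Parents of delta: {eta, theta, zeta}.
Enumerating:
  P1: delta <- theta -> mu
  P2: delta <- zeta -> eta -> kappa -> mu
  P3: delta <- zeta -> kappa -> mu
  P4: delta <- zeta -> mu
  P5: delta <- eta <- zeta -> kappa -> mu
  P6: delta <- eta <- zeta -> mu
  P7: delta <- eta -> kappa <- zeta -> mu
  P8: delta <- eta -> kappa -> mu
That exhausts the simple backdoor paths. Count: 8.

8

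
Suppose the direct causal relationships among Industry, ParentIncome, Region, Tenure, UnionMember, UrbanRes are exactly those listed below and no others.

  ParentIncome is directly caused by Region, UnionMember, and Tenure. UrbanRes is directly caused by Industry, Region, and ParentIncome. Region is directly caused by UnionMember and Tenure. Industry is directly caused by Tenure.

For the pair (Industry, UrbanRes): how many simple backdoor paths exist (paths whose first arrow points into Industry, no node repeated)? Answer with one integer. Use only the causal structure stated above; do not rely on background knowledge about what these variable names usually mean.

A backdoor path from Industry to UrbanRes is any simple undirected path whose first edge points into Industry (i.e. leaves Industry via a parent).
Parents of Industry: {Tenure}.
Enumerating:
  P1: Industry <- Tenure -> Region <- UnionMember -> ParentIncome -> UrbanRes
  P2: Industry <- Tenure -> Region -> ParentIncome -> UrbanRes
  P3: Industry <- Tenure -> Region -> UrbanRes
  P4: Industry <- Tenure -> ParentIncome <- UnionMember -> Region -> UrbanRes
  P5: Industry <- Tenure -> ParentIncome <- Region -> UrbanRes
  P6: Industry <- Tenure -> ParentIncome -> UrbanRes
That exhausts the simple backdoor paths. Count: 6.

6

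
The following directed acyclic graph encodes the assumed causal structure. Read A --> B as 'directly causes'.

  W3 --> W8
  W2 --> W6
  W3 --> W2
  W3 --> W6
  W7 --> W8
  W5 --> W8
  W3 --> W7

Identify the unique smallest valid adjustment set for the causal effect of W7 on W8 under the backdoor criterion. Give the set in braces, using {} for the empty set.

Variables eligible for adjustment (non-descendants of W7, excluding W7 and W8): {W2, W3, W5, W6}.
Backdoor paths from W7 to W8:
  P1: W7 <- W3 -> W8
The empty set is not sufficient: P1 (W7 <- W3 -> W8) has no collider blocking it and no conditioned non-collider, so it is open.
Try {W3}:
  P1: blocked at fork node W3 ∈ conditioning set.
{W3} contains no descendant of W7 and blocks every backdoor path.
No other singleton works — e.g. {W2} leaves P1 open — so {W3} is the unique smallest valid adjustment set.

{W3}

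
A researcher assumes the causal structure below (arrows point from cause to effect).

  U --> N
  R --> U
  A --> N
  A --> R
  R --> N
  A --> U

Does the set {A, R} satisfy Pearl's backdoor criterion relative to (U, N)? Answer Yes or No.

Yes

Backdoor paths from U to N (paths whose first edge points into U):
  P1: U <- A -> R -> N
  P2: U <- A -> N
  P3: U <- R <- A -> N
  P4: U <- R -> N
Condition 1 (no descendant of U in the set): holds — descendants of U are {N}; none are in {A, R}.
Condition 2 (every backdoor path blocked by {A, R}):
  P1: blocked at fork node A ∈ conditioning set.
  P2: blocked at fork node A ∈ conditioning set.
  P3: blocked at chain node R ∈ conditioning set.
  P4: blocked at fork node R ∈ conditioning set.
{A, R} satisfies the backdoor criterion.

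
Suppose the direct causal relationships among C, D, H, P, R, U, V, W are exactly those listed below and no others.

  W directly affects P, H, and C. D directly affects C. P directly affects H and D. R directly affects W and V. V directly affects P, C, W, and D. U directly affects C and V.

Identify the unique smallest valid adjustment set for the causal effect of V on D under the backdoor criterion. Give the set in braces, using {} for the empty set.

Variables eligible for adjustment (non-descendants of V, excluding V and D): {R, U}.
Backdoor paths from V to D:
  P1: V <- R -> W -> P -> D
  P2: V <- R -> W -> H <- P -> D
  P3: V <- R -> W -> C <- D
  P4: V <- U -> C <- W -> P -> D
  P5: V <- U -> C <- W -> H <- P -> D
  P6: V <- U -> C <- D
The empty set is not sufficient: P1 (V <- R -> W -> P -> D) has no collider blocking it and no conditioned non-collider, so it is open.
Try {R}:
  P1: blocked at fork node R ∈ conditioning set.
  P2: blocked at fork node R ∈ conditioning set.
  P3: blocked at fork node R ∈ conditioning set.
  P4: blocked at collider C (neither it nor any descendant is in the conditioning set).
  P5: blocked at collider C (neither it nor any descendant is in the conditioning set).
  P6: blocked at collider C (neither it nor any descendant is in the conditioning set).
{R} contains no descendant of V and blocks every backdoor path.
No other singleton works — e.g. {U} leaves P1 open — so {R} is the unique smallest valid adjustment set.

{R}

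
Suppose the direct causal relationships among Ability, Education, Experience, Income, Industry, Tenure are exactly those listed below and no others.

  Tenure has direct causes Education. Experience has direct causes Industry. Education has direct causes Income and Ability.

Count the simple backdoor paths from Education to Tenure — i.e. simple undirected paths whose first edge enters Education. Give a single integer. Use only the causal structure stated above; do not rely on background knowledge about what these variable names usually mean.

0

A backdoor path from Education to Tenure is any simple undirected path whose first edge points into Education (i.e. leaves Education via a parent).
Parents of Education: {Ability, Income}.
No simple path from any parent of Education reaches Tenure without revisiting Education, so there are no backdoor paths.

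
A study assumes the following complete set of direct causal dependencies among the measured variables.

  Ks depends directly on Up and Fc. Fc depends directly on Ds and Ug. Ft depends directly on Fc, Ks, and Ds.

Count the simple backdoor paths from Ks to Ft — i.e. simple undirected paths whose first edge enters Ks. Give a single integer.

2

A backdoor path from Ks to Ft is any simple undirected path whose first edge points into Ks (i.e. leaves Ks via a parent).
Parents of Ks: {Fc, Up}.
Enumerating:
  P1: Ks <- Fc <- Ds -> Ft
  P2: Ks <- Fc -> Ft
That exhausts the simple backdoor paths. Count: 2.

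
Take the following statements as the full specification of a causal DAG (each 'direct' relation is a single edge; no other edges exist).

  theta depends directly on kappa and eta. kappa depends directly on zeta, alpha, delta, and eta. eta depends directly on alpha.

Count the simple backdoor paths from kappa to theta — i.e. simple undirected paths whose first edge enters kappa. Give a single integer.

2

A backdoor path from kappa to theta is any simple undirected path whose first edge points into kappa (i.e. leaves kappa via a parent).
Parents of kappa: {alpha, delta, eta, zeta}.
Enumerating:
  P1: kappa <- alpha -> eta -> theta
  P2: kappa <- eta -> theta
That exhausts the simple backdoor paths. Count: 2.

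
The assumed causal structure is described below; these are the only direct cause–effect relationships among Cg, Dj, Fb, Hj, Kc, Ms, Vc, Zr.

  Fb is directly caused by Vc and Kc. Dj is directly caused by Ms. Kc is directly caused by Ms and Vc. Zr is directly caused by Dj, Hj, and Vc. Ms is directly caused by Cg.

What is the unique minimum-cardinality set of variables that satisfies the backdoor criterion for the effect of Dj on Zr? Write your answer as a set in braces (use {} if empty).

{}

Variables eligible for adjustment (non-descendants of Dj, excluding Dj and Zr): {Cg, Fb, Hj, Kc, Ms, Vc}.
Backdoor paths from Dj to Zr:
  P1: Dj <- Ms -> Kc <- Vc -> Zr
  P2: Dj <- Ms -> Kc -> Fb <- Vc -> Zr
Each backdoor path contains an unconditioned collider, so every path is already blocked with the empty conditioning set:
  P1: blocked at collider Kc (neither it nor any descendant is in the conditioning set).
  P2: blocked at collider Fb (neither it nor any descendant is in the conditioning set).
The empty set is therefore the unique smallest valid set.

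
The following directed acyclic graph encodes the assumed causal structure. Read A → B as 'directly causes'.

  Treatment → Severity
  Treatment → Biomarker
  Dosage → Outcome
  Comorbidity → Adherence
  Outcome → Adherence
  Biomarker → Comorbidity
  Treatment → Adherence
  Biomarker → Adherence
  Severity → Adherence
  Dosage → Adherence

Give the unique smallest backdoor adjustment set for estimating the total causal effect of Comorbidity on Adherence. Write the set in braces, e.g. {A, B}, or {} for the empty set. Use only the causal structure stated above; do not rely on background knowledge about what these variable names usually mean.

Variables eligible for adjustment (non-descendants of Comorbidity, excluding Comorbidity and Adherence): {Biomarker, Dosage, Outcome, Severity, Treatment}.
Backdoor paths from Comorbidity to Adherence:
  P1: Comorbidity <- Biomarker <- Treatment -> Severity -> Adherence
  P2: Comorbidity <- Biomarker <- Treatment -> Adherence
  P3: Comorbidity <- Biomarker -> Adherence
The empty set is not sufficient: P1 (Comorbidity <- Biomarker <- Treatment -> Severity -> Adherence) has no collider blocking it and no conditioned non-collider, so it is open.
Try {Biomarker}:
  P1: blocked at chain node Biomarker ∈ conditioning set.
  P2: blocked at chain node Biomarker ∈ conditioning set.
  P3: blocked at fork node Biomarker ∈ conditioning set.
{Biomarker} contains no descendant of Comorbidity and blocks every backdoor path.
No other singleton works — e.g. {Treatment} leaves P3 open — so {Biomarker} is the unique smallest valid adjustment set.

{Biomarker}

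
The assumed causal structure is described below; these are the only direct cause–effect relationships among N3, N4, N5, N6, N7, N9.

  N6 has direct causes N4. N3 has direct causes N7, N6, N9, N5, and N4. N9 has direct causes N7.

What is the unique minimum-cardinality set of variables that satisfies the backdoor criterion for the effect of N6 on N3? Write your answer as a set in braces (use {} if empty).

Variables eligible for adjustment (non-descendants of N6, excluding N6 and N3): {N4, N5, N7, N9}.
Backdoor paths from N6 to N3:
  P1: N6 <- N4 -> N3
The empty set is not sufficient: P1 (N6 <- N4 -> N3) has no collider blocking it and no conditioned non-collider, so it is open.
Try {N4}:
  P1: blocked at fork node N4 ∈ conditioning set.
{N4} contains no descendant of N6 and blocks every backdoor path.
No other singleton works — e.g. {N5} leaves P1 open — so {N4} is the unique smallest valid adjustment set.

{N4}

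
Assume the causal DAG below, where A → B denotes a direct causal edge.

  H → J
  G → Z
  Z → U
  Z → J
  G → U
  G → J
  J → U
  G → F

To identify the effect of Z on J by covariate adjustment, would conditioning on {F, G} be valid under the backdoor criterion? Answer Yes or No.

Yes

Backdoor paths from Z to J (paths whose first edge points into Z):
  P1: Z <- G -> J
  P2: Z <- G -> U <- J
Condition 1 (no descendant of Z in the set): holds — descendants of Z are {J, U}; none are in {F, G}.
Condition 2 (every backdoor path blocked by {F, G}):
  P1: blocked at fork node G ∈ conditioning set.
  P2: blocked at fork node G ∈ conditioning set.
{F, G} satisfies the backdoor criterion.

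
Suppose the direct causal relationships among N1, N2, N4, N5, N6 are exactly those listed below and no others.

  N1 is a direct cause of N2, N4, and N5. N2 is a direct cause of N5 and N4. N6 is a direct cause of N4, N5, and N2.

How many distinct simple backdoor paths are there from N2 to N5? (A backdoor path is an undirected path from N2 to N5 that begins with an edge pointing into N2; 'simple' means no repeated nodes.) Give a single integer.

4

A backdoor path from N2 to N5 is any simple undirected path whose first edge points into N2 (i.e. leaves N2 via a parent).
Parents of N2: {N1, N6}.
Enumerating:
  P1: N2 <- N1 -> N4 <- N6 -> N5
  P2: N2 <- N1 -> N5
  P3: N2 <- N6 -> N4 <- N1 -> N5
  P4: N2 <- N6 -> N5
That exhausts the simple backdoor paths. Count: 4.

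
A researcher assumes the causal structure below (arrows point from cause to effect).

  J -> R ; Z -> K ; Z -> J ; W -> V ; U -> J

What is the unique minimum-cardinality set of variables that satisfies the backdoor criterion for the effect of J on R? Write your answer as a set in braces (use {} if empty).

Variables eligible for adjustment (non-descendants of J, excluding J and R): {K, U, V, W, Z}.
Backdoor paths from J to R:
  (none)
With no backdoor paths the empty set already satisfies the criterion, and it is trivially minimal.

{}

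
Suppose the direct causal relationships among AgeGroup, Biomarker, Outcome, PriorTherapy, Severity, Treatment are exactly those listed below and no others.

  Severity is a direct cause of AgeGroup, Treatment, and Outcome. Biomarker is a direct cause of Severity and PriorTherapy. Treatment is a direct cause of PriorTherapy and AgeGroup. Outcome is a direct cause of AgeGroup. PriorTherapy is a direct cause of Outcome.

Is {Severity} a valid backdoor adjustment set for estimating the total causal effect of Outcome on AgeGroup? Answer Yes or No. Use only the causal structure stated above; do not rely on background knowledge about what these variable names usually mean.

Backdoor paths from Outcome to AgeGroup (paths whose first edge points into Outcome):
  P1: Outcome <- Severity <- Biomarker -> PriorTherapy <- Treatment -> AgeGroup
  P2: Outcome <- Severity -> Treatment -> AgeGroup
  P3: Outcome <- Severity -> AgeGroup
  P4: Outcome <- PriorTherapy <- Biomarker -> Severity -> Treatment -> AgeGroup
  P5: Outcome <- PriorTherapy <- Biomarker -> Severity -> AgeGroup
  P6: Outcome <- PriorTherapy <- Treatment <- Severity -> AgeGroup
  P7: Outcome <- PriorTherapy <- Treatment -> AgeGroup
Condition 1 (no descendant of Outcome in the set): holds — descendants of Outcome are {AgeGroup}; none are in {Severity}.
Condition 2 (every backdoor path blocked by {Severity}):
  P1: blocked at chain node Severity ∈ conditioning set.
  P2: blocked at fork node Severity ∈ conditioning set.
  P3: blocked at fork node Severity ∈ conditioning set.
  P4: blocked at chain node Severity ∈ conditioning set.
  P5: blocked at chain node Severity ∈ conditioning set.
  P6: blocked at fork node Severity ∈ conditioning set.
  P7: open — no interior node is in the conditioning set.
{Severity} does not satisfy the backdoor criterion.

No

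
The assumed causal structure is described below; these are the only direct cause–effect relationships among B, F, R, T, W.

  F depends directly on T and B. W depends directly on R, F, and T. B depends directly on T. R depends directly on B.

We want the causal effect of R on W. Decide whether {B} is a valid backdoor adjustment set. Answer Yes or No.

Backdoor paths from R to W (paths whose first edge points into R):
  P1: R <- B <- T -> F -> W
  P2: R <- B <- T -> W
  P3: R <- B -> F <- T -> W
  P4: R <- B -> F -> W
Condition 1 (no descendant of R in the set): holds — descendants of R are {W}; none are in {B}.
Condition 2 (every backdoor path blocked by {B}):
  P1: blocked at chain node B ∈ conditioning set.
  P2: blocked at chain node B ∈ conditioning set.
  P3: blocked at fork node B ∈ conditioning set.
  P4: blocked at fork node B ∈ conditioning set.
{B} satisfies the backdoor criterion.

Yes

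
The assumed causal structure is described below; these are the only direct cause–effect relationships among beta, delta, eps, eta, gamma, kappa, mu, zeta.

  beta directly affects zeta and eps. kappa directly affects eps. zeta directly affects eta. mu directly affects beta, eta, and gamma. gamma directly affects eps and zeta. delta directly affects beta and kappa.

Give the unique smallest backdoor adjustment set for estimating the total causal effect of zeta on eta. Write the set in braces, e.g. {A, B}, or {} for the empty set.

{mu}

Variables eligible for adjustment (non-descendants of zeta, excluding zeta and eta): {beta, delta, eps, gamma, kappa, mu}.
Backdoor paths from zeta to eta:
  P1: zeta <- beta <- delta -> kappa -> eps <- gamma <- mu -> eta
  P2: zeta <- beta <- mu -> eta
  P3: zeta <- beta -> eps <- gamma <- mu -> eta
  P4: zeta <- gamma <- mu -> eta
  P5: zeta <- gamma -> eps <- beta <- mu -> eta
  P6: zeta <- gamma -> eps <- kappa <- delta -> beta <- mu -> eta
The empty set is not sufficient: P2 (zeta <- beta <- mu -> eta) has no collider blocking it and no conditioned non-collider, so it is open.
Try {mu}:
  P1: blocked at collider eps (neither it nor any descendant is in the conditioning set).
  P2: blocked at fork node mu ∈ conditioning set.
  P3: blocked at collider eps (neither it nor any descendant is in the conditioning set).
  P4: blocked at fork node mu ∈ conditioning set.
  P5: blocked at collider eps (neither it nor any descendant is in the conditioning set).
  P6: blocked at collider eps (neither it nor any descendant is in the conditioning set).
{mu} contains no descendant of zeta and blocks every backdoor path.
No other singleton works — e.g. {delta} leaves P2 open — so {mu} is the unique smallest valid adjustment set.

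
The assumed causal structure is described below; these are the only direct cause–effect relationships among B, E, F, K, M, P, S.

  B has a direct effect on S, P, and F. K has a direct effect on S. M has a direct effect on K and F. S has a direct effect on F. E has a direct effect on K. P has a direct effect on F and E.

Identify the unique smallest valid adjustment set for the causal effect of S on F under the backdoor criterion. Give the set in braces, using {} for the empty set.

{B, K}

Variables eligible for adjustment (non-descendants of S, excluding S and F): {B, E, K, M, P}.
Backdoor paths from S to F:
  P1: S <- B -> P -> E -> K <- M -> F
  P2: S <- B -> P -> F
  P3: S <- B -> F
  P4: S <- K <- M -> F
  P5: S <- K <- E <- P <- B -> F
  P6: S <- K <- E <- P -> F
The empty set is not sufficient: P2 (S <- B -> P -> F) has no collider blocking it and no conditioned non-collider, so it is open.
Try {B, K}:
  P1: blocked at fork node B ∈ conditioning set.
  P2: blocked at fork node B ∈ conditioning set.
  P3: blocked at fork node B ∈ conditioning set.
  P4: blocked at chain node K ∈ conditioning set.
  P5: blocked at chain node K ∈ conditioning set.
  P6: blocked at chain node K ∈ conditioning set.
{B, K} contains no descendant of S and blocks every backdoor path.
Every element of {B, K} is needed (dropping B leaves P1 open; dropping K leaves P4 open), so no proper subset is valid.
Among all size-2 subsets of the eligible variables, only {B, K} blocks every backdoor path, so it is the unique smallest valid adjustment set.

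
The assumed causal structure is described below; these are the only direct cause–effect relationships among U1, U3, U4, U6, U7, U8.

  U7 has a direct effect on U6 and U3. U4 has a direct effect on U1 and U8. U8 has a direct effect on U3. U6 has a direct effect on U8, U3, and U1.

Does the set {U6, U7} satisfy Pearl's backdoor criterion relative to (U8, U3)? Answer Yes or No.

Backdoor paths from U8 to U3 (paths whose first edge points into U8):
  P1: U8 <- U6 <- U7 -> U3
  P2: U8 <- U6 -> U3
  P3: U8 <- U4 -> U1 <- U6 <- U7 -> U3
  P4: U8 <- U4 -> U1 <- U6 -> U3
Condition 1 (no descendant of U8 in the set): holds — descendants of U8 are {U3}; none are in {U6, U7}.
Condition 2 (every backdoor path blocked by {U6, U7}):
  P1: blocked at chain node U6 ∈ conditioning set.
  P2: blocked at fork node U6 ∈ conditioning set.
  P3: blocked at collider U1 (neither it nor any descendant is in the conditioning set).
  P4: blocked at collider U1 (neither it nor any descendant is in the conditioning set).
{U6, U7} satisfies the backdoor criterion.

Yes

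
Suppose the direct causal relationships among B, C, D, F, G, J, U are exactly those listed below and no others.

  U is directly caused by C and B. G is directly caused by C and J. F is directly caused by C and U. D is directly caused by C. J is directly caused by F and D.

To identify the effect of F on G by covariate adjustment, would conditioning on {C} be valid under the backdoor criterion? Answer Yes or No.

Yes

Backdoor paths from F to G (paths whose first edge points into F):
  P1: F <- C -> D -> J -> G
  P2: F <- C -> G
  P3: F <- U <- C -> D -> J -> G
  P4: F <- U <- C -> G
Condition 1 (no descendant of F in the set): holds — descendants of F are {G, J}; none are in {C}.
Condition 2 (every backdoor path blocked by {C}):
  P1: blocked at fork node C ∈ conditioning set.
  P2: blocked at fork node C ∈ conditioning set.
  P3: blocked at fork node C ∈ conditioning set.
  P4: blocked at fork node C ∈ conditioning set.
{C} satisfies the backdoor criterion.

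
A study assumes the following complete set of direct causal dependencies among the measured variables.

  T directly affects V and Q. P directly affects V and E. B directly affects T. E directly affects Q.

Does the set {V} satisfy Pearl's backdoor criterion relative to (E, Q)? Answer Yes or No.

Backdoor paths from E to Q (paths whose first edge points into E):
  P1: E <- P -> V <- T -> Q
Condition 1 (no descendant of E in the set): holds — descendants of E are {Q}; none are in {V}.
Condition 2 (every backdoor path blocked by {V}):
  P1: open — collider(s) V are conditioned on (or have a conditioned descendant) and no non-collider on the path is in the set.
{V} does not satisfy the backdoor criterion.

No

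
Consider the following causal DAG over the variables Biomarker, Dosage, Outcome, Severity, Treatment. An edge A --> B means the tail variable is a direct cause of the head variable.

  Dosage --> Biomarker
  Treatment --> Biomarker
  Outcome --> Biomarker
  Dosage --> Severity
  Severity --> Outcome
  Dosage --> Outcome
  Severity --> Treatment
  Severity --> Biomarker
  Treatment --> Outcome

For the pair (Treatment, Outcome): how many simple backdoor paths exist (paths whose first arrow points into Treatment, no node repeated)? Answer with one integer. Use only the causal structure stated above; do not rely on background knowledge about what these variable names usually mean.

5

A backdoor path from Treatment to Outcome is any simple undirected path whose first edge points into Treatment (i.e. leaves Treatment via a parent).
Parents of Treatment: {Severity}.
Enumerating:
  P1: Treatment <- Severity <- Dosage -> Outcome
  P2: Treatment <- Severity <- Dosage -> Biomarker <- Outcome
  P3: Treatment <- Severity -> Outcome
  P4: Treatment <- Severity -> Biomarker <- Dosage -> Outcome
  P5: Treatment <- Severity -> Biomarker <- Outcome
That exhausts the simple backdoor paths. Count: 5.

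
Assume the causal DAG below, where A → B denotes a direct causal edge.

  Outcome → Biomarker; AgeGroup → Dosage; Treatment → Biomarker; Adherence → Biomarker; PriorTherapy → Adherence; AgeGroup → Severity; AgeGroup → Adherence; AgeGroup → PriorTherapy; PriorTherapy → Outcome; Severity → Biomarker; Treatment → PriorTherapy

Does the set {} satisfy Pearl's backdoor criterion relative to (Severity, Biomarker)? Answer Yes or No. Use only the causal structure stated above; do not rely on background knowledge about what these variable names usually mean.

No

Backdoor paths from Severity to Biomarker (paths whose first edge points into Severity):
  P1: Severity <- AgeGroup -> PriorTherapy <- Treatment -> Biomarker
  P2: Severity <- AgeGroup -> PriorTherapy -> Outcome -> Biomarker
  P3: Severity <- AgeGroup -> PriorTherapy -> Adherence -> Biomarker
  P4: Severity <- AgeGroup -> Adherence <- PriorTherapy <- Treatment -> Biomarker
  P5: Severity <- AgeGroup -> Adherence <- PriorTherapy -> Outcome -> Biomarker
  P6: Severity <- AgeGroup -> Adherence -> Biomarker
Condition 1 (no descendant of Severity in the set): holds — descendants of Severity are {Biomarker}; none are in {}.
Condition 2 (every backdoor path blocked by {}):
  P1: blocked at collider PriorTherapy (neither it nor any descendant is in the conditioning set).
  P2: open — no interior node is in the conditioning set.
  P3: open — no interior node is in the conditioning set.
  P4: blocked at collider Adherence (neither it nor any descendant is in the conditioning set).
  P5: blocked at collider Adherence (neither it nor any descendant is in the conditioning set).
  P6: open — no interior node is in the conditioning set.
{} does not satisfy the backdoor criterion.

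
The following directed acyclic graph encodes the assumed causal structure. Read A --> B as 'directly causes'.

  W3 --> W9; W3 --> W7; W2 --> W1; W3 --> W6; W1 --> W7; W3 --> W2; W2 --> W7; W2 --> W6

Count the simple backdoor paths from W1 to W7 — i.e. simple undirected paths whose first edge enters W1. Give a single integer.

A backdoor path from W1 to W7 is any simple undirected path whose first edge points into W1 (i.e. leaves W1 via a parent).
Parents of W1: {W2}.
Enumerating:
  P1: W1 <- W2 <- W3 -> W7
  P2: W1 <- W2 -> W7
  P3: W1 <- W2 -> W6 <- W3 -> W7
That exhausts the simple backdoor paths. Count: 3.

3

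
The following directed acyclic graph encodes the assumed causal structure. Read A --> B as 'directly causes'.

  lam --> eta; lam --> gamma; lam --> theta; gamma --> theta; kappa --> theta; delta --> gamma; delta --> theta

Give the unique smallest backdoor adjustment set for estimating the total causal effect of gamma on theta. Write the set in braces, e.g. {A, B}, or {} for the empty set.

Variables eligible for adjustment (non-descendants of gamma, excluding gamma and theta): {delta, eta, kappa, lam}.
Backdoor paths from gamma to theta:
  P1: gamma <- lam -> theta
  P2: gamma <- delta -> theta
The empty set is not sufficient: P1 (gamma <- lam -> theta) has no collider blocking it and no conditioned non-collider, so it is open.
Try {delta, lam}:
  P1: blocked at fork node lam ∈ conditioning set.
  P2: blocked at fork node delta ∈ conditioning set.
{delta, lam} contains no descendant of gamma and blocks every backdoor path.
Every element of {delta, lam} is needed (dropping delta leaves P2 open; dropping lam leaves P1 open), so no proper subset is valid.
Among all size-2 subsets of the eligible variables, only {delta, lam} blocks every backdoor path, so it is the unique smallest valid adjustment set.

{delta, lam}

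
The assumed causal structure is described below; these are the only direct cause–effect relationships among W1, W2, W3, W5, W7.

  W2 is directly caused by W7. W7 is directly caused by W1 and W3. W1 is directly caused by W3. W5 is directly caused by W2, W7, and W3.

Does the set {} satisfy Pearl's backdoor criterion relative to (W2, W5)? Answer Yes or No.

No

Backdoor paths from W2 to W5 (paths whose first edge points into W2):
  P1: W2 <- W7 <- W3 -> W5
  P2: W2 <- W7 <- W1 <- W3 -> W5
  P3: W2 <- W7 -> W5
Condition 1 (no descendant of W2 in the set): holds — descendants of W2 are {W5}; none are in {}.
Condition 2 (every backdoor path blocked by {}):
  P1: open — no interior node is in the conditioning set.
  P2: open — no interior node is in the conditioning set.
  P3: open — no interior node is in the conditioning set.
{} does not satisfy the backdoor criterion.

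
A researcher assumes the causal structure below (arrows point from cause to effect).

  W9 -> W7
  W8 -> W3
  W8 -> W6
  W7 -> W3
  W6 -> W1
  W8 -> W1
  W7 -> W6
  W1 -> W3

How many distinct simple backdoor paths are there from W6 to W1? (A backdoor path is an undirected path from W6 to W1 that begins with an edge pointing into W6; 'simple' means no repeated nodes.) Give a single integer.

A backdoor path from W6 to W1 is any simple undirected path whose first edge points into W6 (i.e. leaves W6 via a parent).
Parents of W6: {W7, W8}.
Enumerating:
  P1: W6 <- W8 -> W1
  P2: W6 <- W8 -> W3 <- W1
  P3: W6 <- W7 -> W3 <- W8 -> W1
  P4: W6 <- W7 -> W3 <- W1
That exhausts the simple backdoor paths. Count: 4.

4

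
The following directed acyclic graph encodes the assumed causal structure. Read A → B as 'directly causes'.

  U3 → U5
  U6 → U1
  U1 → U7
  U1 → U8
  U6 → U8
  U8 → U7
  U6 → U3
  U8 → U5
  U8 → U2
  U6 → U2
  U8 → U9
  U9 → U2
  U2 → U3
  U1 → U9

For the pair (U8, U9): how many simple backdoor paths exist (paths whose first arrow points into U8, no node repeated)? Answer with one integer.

A backdoor path from U8 to U9 is any simple undirected path whose first edge points into U8 (i.e. leaves U8 via a parent).
Parents of U8: {U1, U6}.
Enumerating:
  P1: U8 <- U6 -> U1 -> U9
  P2: U8 <- U6 -> U2 <- U9
  P3: U8 <- U6 -> U3 <- U2 <- U9
  P4: U8 <- U1 <- U6 -> U2 <- U9
  P5: U8 <- U1 <- U6 -> U3 <- U2 <- U9
  P6: U8 <- U1 -> U9
That exhausts the simple backdoor paths. Count: 6.

6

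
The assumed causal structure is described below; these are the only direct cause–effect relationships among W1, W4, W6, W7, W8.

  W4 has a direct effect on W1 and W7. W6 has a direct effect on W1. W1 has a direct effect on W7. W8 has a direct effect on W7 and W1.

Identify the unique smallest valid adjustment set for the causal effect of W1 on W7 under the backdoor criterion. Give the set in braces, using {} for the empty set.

Variables eligible for adjustment (non-descendants of W1, excluding W1 and W7): {W4, W6, W8}.
Backdoor paths from W1 to W7:
  P1: W1 <- W4 -> W7
  P2: W1 <- W8 -> W7
The empty set is not sufficient: P1 (W1 <- W4 -> W7) has no collider blocking it and no conditioned non-collider, so it is open.
Try {W4, W8}:
  P1: blocked at fork node W4 ∈ conditioning set.
  P2: blocked at fork node W8 ∈ conditioning set.
{W4, W8} contains no descendant of W1 and blocks every backdoor path.
Every element of {W4, W8} is needed (dropping W4 leaves P1 open; dropping W8 leaves P2 open), so no proper subset is valid.
Among all size-2 subsets of the eligible variables, only {W4, W8} blocks every backdoor path, so it is the unique smallest valid adjustment set.

{W4, W8}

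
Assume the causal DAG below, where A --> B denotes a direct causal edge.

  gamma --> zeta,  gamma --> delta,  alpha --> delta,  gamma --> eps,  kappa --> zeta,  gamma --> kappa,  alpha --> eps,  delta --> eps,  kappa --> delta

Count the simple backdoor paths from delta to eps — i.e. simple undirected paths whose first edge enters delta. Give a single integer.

A backdoor path from delta to eps is any simple undirected path whose first edge points into delta (i.e. leaves delta via a parent).
Parents of delta: {alpha, gamma, kappa}.
Enumerating:
  P1: delta <- gamma -> eps
  P2: delta <- alpha -> eps
  P3: delta <- kappa <- gamma -> eps
  P4: delta <- kappa -> zeta <- gamma -> eps
That exhausts the simple backdoor paths. Count: 4.

4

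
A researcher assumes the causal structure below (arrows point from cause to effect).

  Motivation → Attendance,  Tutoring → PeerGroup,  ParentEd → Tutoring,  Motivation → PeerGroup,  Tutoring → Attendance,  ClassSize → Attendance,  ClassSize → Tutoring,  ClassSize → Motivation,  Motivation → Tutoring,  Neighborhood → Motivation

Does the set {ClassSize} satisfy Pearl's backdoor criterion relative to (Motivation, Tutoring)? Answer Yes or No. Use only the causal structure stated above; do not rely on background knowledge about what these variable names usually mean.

Backdoor paths from Motivation to Tutoring (paths whose first edge points into Motivation):
  P1: Motivation <- ClassSize -> Tutoring
  P2: Motivation <- ClassSize -> Attendance <- Tutoring
Condition 1 (no descendant of Motivation in the set): holds — descendants of Motivation are {Attendance, PeerGroup, Tutoring}; none are in {ClassSize}.
Condition 2 (every backdoor path blocked by {ClassSize}):
  P1: blocked at fork node ClassSize ∈ conditioning set.
  P2: blocked at fork node ClassSize ∈ conditioning set.
{ClassSize} satisfies the backdoor criterion.

Yes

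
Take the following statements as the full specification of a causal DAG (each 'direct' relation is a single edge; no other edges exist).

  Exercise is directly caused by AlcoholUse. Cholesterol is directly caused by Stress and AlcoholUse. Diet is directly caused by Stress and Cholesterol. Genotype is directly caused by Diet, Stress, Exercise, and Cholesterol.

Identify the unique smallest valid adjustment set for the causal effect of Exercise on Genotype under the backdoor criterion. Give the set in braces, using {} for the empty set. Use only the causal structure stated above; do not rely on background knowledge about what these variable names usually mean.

{AlcoholUse}

Variables eligible for adjustment (non-descendants of Exercise, excluding Exercise and Genotype): {AlcoholUse, Cholesterol, Diet, Stress}.
Backdoor paths from Exercise to Genotype:
  P1: Exercise <- AlcoholUse -> Cholesterol <- Stress -> Diet -> Genotype
  P2: Exercise <- AlcoholUse -> Cholesterol <- Stress -> Genotype
  P3: Exercise <- AlcoholUse -> Cholesterol -> Diet <- Stress -> Genotype
  P4: Exercise <- AlcoholUse -> Cholesterol -> Diet -> Genotype
  P5: Exercise <- AlcoholUse -> Cholesterol -> Genotype
The empty set is not sufficient: P4 (Exercise <- AlcoholUse -> Cholesterol -> Diet -> Genotype) has no collider blocking it and no conditioned non-collider, so it is open.
Try {AlcoholUse}:
  P1: blocked at fork node AlcoholUse ∈ conditioning set.
  P2: blocked at fork node AlcoholUse ∈ conditioning set.
  P3: blocked at fork node AlcoholUse ∈ conditioning set.
  P4: blocked at fork node AlcoholUse ∈ conditioning set.
  P5: blocked at fork node AlcoholUse ∈ conditioning set.
{AlcoholUse} contains no descendant of Exercise and blocks every backdoor path.
No other singleton works — e.g. {Stress} leaves P4 open — so {AlcoholUse} is the unique smallest valid adjustment set.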